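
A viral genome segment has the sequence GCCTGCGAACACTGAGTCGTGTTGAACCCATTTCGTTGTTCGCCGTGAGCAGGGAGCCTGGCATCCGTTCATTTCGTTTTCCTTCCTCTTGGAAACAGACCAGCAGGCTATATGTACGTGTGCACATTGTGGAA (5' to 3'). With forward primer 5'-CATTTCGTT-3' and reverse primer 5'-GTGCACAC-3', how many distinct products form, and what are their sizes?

Two products: 97 bp, 56 bp

The forward primer CATTTCGTT matches the top strand at positions 29–37, 70–78.
The reverse primer's reverse complement is GTGTGCAC, matching at positions 118–125.
Each forward site pairs with the reverse site to give a product ending at position 125: sizes 97, 56 bp.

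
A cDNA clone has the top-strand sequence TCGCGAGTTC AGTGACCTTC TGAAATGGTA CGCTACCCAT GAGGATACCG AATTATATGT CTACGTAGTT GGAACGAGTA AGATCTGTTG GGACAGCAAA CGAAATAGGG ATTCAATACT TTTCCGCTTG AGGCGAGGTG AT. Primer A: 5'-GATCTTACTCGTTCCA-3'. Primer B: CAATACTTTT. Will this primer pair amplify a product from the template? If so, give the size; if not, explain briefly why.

Primer A (GATCTTACTCGTTCCA) has reverse complement TGGAACGAGTAAGATC, which matches the top strand at positions 70–85; primer A anneals to the top strand there with its 3' end pointing upstream toward position 70.
Primer B (CAATACTTTT) matches the top strand directly at positions 114–123; it anneals to the bottom strand with its 3' end pointing downstream toward position 123.
The 3' ends diverge (primer A extends toward position 1, primer B toward position 142), so the primers never converge on a shared product.

No product — the primers' 3' ends point away from each other.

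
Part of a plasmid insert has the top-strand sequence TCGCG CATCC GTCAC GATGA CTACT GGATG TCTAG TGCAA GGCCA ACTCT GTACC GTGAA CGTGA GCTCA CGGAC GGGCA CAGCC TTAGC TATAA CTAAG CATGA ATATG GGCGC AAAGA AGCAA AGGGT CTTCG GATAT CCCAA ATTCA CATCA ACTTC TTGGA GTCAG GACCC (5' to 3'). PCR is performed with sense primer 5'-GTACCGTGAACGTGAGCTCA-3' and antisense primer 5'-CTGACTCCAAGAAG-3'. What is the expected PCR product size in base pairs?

120 bp

Scanning the template, GTACCGTGAACGTGAGCTCA occurs at positions 51–70; this primer anneals to the bottom strand there with its 3' end pointing downstream.
The reverse primer's reverse complement is CTTCTTGGAGTCAG, which matches the template at positions 157–170.
Amplicon spans positions 51–170: 120 bp.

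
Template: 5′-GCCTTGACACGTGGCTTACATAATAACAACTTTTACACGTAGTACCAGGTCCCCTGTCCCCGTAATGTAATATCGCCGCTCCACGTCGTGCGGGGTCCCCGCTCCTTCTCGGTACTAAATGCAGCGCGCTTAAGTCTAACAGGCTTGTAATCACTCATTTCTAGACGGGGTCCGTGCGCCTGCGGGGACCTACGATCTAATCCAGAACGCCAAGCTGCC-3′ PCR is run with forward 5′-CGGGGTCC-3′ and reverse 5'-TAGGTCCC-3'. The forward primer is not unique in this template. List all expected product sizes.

102 bp, 27 bp

The forward primer CGGGGTCC matches the top strand at positions 91–98, 166–173.
The reverse primer's reverse complement is GGGACCTA, matching at positions 185–192.
Each forward site pairs with the reverse site to give a product ending at position 192: sizes 102, 27 bp.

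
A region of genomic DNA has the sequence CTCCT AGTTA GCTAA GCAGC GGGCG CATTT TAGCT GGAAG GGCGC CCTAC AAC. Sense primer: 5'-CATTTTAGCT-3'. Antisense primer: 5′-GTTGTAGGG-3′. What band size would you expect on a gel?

28 bp

Forward primer CATTTTAGCT is found on the top strand at positions 26–35.
Taking the reverse complement of GTTGTAGGG gives CCCTACAAC, found at positions 45–53 on the template; the primer anneals here to the top strand with its 3' end pointing upstream.
The product runs from position 26 to position 53, so its length is 53 − 26 + 1 = 28 bp.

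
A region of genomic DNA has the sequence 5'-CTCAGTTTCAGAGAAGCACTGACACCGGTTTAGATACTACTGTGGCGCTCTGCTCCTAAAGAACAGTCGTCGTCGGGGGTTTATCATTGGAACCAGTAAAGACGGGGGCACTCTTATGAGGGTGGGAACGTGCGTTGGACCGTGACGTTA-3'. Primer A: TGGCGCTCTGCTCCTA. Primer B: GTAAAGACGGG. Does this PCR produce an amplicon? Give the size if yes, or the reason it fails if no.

No product — both primers anneal to the same strand and extend in the same direction.

Primer A (TGGCGCTCTGCTCCTA) matches the top strand at positions 43–58 (3' end points downstream).
Primer B (GTAAAGACGGG) also matches the top strand directly, at positions 96–106 — its reverse complement CCCGTCTTTAC is not present.
Both primers anneal to the bottom strand with 3' ends pointing the same way, so neither can prime synthesis back toward the other.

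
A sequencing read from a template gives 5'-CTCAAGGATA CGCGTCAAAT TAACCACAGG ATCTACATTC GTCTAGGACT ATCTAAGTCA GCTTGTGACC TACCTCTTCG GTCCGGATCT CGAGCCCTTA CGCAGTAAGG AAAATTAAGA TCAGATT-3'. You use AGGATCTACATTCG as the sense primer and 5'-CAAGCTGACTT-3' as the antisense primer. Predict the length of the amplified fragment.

38 bp

Scanning the template, AGGATCTACATTCG occurs at positions 28–41; this primer anneals to the bottom strand there with its 3' end pointing downstream.
The reverse primer's reverse complement is AAGTCAGCTTG, which matches the template at positions 55–65.
Product length = (reverse-primer end) − (forward-primer start) + 1 = 65 − 28 + 1 = 38 bp.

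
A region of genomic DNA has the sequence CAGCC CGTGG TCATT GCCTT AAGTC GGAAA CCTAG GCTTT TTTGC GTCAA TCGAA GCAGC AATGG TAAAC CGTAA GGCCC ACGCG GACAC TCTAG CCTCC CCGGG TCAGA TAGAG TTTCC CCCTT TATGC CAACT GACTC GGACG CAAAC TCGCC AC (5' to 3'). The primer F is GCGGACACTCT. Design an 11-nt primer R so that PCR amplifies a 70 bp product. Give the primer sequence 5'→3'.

5'-GAGTTTGCGTC-3'

The forward primer binds at positions 83–93, so a 70 bp product ends at position 83 + 70 − 1 = 152.
The reverse primer anneals to the top strand over positions 142–152, i.e. to GACGCAAACTC.
Its sequence written 5'→3' is the reverse complement: GAGTTTGCGTC.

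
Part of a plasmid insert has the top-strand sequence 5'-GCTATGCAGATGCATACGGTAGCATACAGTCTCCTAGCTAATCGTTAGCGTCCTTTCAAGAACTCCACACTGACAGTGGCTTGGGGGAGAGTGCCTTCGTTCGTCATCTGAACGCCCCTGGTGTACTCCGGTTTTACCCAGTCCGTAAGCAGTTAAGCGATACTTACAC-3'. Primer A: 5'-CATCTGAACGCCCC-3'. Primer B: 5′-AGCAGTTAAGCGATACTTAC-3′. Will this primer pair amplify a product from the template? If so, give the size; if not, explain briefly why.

No product — both primers anneal to the same strand and extend in the same direction.

Primer A (CATCTGAACGCCCC) matches the top strand at positions 105–118 (3' end points downstream).
Primer B (AGCAGTTAAGCGATACTTAC) also matches the top strand directly, at positions 148–167 — its reverse complement GTAAGTATCGCTTAACTGCT is not present.
Both primers anneal to the bottom strand with 3' ends pointing the same way, so neither can prime synthesis back toward the other.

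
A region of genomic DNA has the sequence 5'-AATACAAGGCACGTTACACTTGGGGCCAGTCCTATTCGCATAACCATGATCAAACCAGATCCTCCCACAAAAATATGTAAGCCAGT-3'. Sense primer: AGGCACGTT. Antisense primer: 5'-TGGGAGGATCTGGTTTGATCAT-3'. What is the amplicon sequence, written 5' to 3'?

The forward primer matches the template at positions 7–15.
Reverse complement of the reverse primer: ATGATCAAACCAGATCCTCCCA. This occurs on the top strand at positions 46–67.
The product is the template from position 7 through 67 (61 bp).

5'-AGGCACGTTACACTTGGGGCCAGTCCTATTCGCATAACCATGATCAAACCAGATCCTCCCA-3'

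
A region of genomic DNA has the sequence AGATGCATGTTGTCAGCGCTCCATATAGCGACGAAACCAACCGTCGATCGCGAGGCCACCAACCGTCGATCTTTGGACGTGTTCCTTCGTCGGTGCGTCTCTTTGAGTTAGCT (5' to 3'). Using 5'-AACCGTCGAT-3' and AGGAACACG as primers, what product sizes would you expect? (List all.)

The forward primer AACCGTCGAT matches the top strand at positions 39–48, 61–70.
The reverse primer's reverse complement is CGTGTTCCT, matching at positions 78–86.
Each forward site pairs with the reverse site to give a product ending at position 86: sizes 48, 26 bp.

48 bp, 26 bp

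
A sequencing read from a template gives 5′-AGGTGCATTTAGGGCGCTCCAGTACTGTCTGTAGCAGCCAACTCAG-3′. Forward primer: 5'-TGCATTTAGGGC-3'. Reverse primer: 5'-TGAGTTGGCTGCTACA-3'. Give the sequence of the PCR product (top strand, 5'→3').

5'-TGCATTTAGGGCGCTCCAGTACTGTCTGTAGCAGCCAACTCA-3'

Forward primer TGCATTTAGGGC is found on the top strand at positions 4–15.
Reverse complement of the reverse primer: TGTAGCAGCCAACTCA. This occurs on the top strand at positions 30–45.
The product is the template from position 4 through 45 (42 bp).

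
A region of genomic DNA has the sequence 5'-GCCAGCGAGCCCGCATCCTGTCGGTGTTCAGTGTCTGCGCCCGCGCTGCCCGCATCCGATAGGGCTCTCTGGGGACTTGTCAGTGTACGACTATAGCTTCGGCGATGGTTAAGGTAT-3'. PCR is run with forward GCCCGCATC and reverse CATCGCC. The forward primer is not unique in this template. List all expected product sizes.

99 bp, 60 bp

The forward primer GCCCGCATC matches the top strand at positions 9–17, 48–56.
The reverse primer's reverse complement is GGCGATG, matching at positions 101–107.
Each forward site pairs with the reverse site to give a product ending at position 107: sizes 99, 60 bp.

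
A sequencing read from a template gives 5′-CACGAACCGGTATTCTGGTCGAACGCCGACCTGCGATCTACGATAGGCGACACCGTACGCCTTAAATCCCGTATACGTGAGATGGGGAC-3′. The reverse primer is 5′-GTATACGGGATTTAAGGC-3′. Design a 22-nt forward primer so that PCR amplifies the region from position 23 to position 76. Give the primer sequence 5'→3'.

5'-ACGCCGACCTGCGATCTACGAT-3'

The reverse primer's reverse complement GCCTTAAATCCCGTATAC matches the template at positions 59–76; the product starts at position 23.
The forward primer is identical to the top strand over positions 23–44: ACGCCGACCTGCGATCTACGAT.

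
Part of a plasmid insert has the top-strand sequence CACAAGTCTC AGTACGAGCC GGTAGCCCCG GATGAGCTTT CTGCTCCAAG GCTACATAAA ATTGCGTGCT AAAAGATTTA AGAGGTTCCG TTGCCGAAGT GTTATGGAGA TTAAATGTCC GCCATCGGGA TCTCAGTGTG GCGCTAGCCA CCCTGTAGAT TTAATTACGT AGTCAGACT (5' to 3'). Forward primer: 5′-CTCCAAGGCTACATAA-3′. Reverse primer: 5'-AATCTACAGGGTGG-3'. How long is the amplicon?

118 bp

The forward primer matches the template at positions 44–59.
The reverse primer's reverse complement is CCACCCTGTAGATT, which matches the template at positions 148–161.
Product length = (reverse-primer end) − (forward-primer start) + 1 = 161 − 44 + 1 = 118 bp.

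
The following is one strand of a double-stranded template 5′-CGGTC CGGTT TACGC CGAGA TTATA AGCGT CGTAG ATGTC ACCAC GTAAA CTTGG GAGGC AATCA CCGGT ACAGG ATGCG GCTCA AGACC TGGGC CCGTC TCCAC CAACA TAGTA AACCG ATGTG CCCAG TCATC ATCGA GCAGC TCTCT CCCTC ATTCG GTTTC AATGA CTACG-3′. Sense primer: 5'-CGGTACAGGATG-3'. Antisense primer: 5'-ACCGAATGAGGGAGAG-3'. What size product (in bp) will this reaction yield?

96 bp

Forward primer CGGTACAGGATG is found on the top strand at positions 67–78.
Taking the reverse complement of ACCGAATGAGGGAGAG gives CTCTCCCTCATTCGGT, found at positions 147–162 on the template; the primer anneals here to the top strand with its 3' end pointing upstream.
The product runs from position 67 to position 162, so its length is 162 − 67 + 1 = 96 bp.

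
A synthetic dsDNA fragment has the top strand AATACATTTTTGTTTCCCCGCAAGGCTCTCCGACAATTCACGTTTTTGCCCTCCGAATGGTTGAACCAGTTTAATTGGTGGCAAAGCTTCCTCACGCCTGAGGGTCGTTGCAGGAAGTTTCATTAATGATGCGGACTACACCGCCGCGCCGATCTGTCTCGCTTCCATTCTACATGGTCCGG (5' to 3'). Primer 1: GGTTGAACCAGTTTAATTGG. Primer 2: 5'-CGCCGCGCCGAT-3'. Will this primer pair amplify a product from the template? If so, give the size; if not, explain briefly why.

Primer 1 (GGTTGAACCAGTTTAATTGG) matches the top strand at positions 59–78 (3' end points downstream).
Primer 2 (CGCCGCGCCGAT) also matches the top strand directly, at positions 142–153 — its reverse complement ATCGGCGCGGCG is not present.
Both primers anneal to the bottom strand with 3' ends pointing the same way, so neither can prime synthesis back toward the other.

No product — both primers anneal to the same strand and extend in the same direction.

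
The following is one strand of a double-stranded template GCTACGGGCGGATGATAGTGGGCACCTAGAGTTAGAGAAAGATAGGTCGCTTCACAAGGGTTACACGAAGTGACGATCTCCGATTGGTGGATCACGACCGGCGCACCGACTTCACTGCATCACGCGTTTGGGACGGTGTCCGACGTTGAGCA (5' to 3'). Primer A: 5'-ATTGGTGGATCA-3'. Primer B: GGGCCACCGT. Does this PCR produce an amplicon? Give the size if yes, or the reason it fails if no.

No product — primer B has no binding site in the template.

Primer B (GGGCCACCGT) does not match the top strand, and its reverse complement ACGGTGGCCC does not match either.
With no annealing site for primer B, no amplification occurs.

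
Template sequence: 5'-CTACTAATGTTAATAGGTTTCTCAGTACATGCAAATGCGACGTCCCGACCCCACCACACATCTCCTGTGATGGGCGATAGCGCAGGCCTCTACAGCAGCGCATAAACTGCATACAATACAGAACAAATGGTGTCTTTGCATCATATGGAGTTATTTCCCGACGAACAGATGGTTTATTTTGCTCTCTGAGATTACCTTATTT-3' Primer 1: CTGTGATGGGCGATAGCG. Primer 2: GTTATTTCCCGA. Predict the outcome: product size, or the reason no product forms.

Primer 1 (CTGTGATGGGCGATAGCG) matches the top strand at positions 65–82 (3' end points downstream).
Primer 2 (GTTATTTCCCGA) also matches the top strand directly, at positions 150–161 — its reverse complement TCGGGAAATAAC is not present.
Both primers anneal to the bottom strand with 3' ends pointing the same way, so neither can prime synthesis back toward the other.

No product — both primers anneal to the same strand and extend in the same direction.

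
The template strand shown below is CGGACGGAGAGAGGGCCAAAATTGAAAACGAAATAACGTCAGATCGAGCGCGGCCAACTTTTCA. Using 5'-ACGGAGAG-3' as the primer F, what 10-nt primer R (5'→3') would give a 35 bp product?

5'-CGTTATTTCG-3'

The forward primer binds at positions 4–11, so a 35 bp product ends at position 4 + 35 − 1 = 38.
The reverse primer anneals to the top strand over positions 29–38, i.e. to CGAAATAACG.
Its sequence written 5'→3' is the reverse complement: CGTTATTTCG.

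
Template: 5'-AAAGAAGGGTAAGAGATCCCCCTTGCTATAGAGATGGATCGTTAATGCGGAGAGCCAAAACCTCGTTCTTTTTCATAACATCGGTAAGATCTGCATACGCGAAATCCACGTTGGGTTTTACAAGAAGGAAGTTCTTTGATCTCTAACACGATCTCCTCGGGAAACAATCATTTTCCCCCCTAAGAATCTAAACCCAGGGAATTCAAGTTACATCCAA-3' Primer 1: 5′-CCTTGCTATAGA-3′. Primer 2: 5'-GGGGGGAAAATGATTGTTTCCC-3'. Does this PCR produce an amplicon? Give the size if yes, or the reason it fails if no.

Primer 1 (CCTTGCTATAGA) matches the top strand at positions 21–32; it acts as a forward primer.
Primer 2's reverse complement is GGGAAACAATCATTTTCCCCCC, matching the top strand at positions 159–180; it acts as a reverse primer.
The 3' ends face each other across positions 21–180, giving a 160 bp product.

Yes — a 160 bp product.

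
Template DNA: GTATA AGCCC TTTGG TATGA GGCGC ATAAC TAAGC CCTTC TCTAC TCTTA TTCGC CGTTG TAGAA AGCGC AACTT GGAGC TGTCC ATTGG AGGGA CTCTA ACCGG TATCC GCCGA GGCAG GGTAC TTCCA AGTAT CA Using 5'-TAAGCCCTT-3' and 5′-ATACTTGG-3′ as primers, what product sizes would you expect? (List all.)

The forward primer TAAGCCCTT matches the top strand at positions 4–12, 31–39.
The reverse primer's reverse complement is CCAAGTAT, matching at positions 128–135.
Each forward site pairs with the reverse site to give a product ending at position 135: sizes 132, 105 bp.

132 bp, 105 bp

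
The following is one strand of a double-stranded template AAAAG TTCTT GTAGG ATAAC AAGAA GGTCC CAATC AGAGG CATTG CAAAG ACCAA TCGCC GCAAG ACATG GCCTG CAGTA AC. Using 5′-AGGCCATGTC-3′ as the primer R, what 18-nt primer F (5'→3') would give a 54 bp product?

The reverse primer's reverse complement GACATGGCCT matches the template at positions 65–74, so the product ends at position 74.
A 54 bp product then starts at position 74 − 54 + 1 = 21.
The forward primer is identical to the top strand there: AAGAAGGTCCCAATCAGA.

5'-AAGAAGGTCCCAATCAGA-3'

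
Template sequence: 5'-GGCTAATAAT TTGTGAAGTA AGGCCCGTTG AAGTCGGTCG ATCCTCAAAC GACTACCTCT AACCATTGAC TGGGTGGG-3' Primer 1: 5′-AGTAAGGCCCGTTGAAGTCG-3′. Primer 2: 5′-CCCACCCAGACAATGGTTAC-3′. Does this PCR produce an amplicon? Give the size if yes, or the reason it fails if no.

No product — primer 2 has no binding site in the template.

Primer 2 (CCCACCCAGACAATGGTTAC) does not match the top strand, and its reverse complement GTAACCATTGTCTGGGTGGG does not match either.
With no annealing site for primer 2, no amplification occurs.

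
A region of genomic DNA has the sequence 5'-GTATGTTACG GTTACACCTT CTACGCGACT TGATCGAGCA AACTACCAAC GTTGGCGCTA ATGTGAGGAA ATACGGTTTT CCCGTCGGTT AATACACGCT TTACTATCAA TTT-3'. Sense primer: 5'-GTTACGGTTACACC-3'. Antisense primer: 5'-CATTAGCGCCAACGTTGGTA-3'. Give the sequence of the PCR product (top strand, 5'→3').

5'-GTTACGGTTACACCTTCTACGCGACTTGATCGAGCAAACTACCAACGTTGGCGCTAATG-3'

The forward primer matches the template at positions 5–18.
Reverse complement of the reverse primer: TACCAACGTTGGCGCTAATG. This occurs on the top strand at positions 44–63.
The product is the template from position 5 through 63 (59 bp).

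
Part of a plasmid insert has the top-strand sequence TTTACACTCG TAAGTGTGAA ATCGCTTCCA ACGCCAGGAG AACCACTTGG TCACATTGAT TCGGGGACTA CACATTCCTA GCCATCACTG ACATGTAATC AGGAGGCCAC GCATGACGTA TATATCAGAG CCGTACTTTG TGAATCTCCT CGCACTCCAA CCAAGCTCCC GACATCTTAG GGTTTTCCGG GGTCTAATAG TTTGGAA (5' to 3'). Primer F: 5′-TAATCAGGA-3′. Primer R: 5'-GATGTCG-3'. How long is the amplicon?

81 bp

The forward primer matches the template at positions 96–104.
The reverse primer's reverse complement is CGACATC, which matches the template at positions 170–176.
Product length = (reverse-primer end) − (forward-primer start) + 1 = 176 − 96 + 1 = 81 bp.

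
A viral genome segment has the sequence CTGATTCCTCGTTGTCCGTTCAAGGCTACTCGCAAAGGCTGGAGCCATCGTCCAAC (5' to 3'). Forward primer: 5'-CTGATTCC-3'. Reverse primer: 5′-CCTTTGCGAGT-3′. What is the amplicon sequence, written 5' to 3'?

5'-CTGATTCCTCGTTGTCCGTTCAAGGCTACTCGCAAAGG-3'

The forward primer matches the template at positions 1–8.
The reverse primer's reverse complement is ACTCGCAAAGG, which matches the template at positions 28–38.
The product is the template from position 1 through 38 (38 bp).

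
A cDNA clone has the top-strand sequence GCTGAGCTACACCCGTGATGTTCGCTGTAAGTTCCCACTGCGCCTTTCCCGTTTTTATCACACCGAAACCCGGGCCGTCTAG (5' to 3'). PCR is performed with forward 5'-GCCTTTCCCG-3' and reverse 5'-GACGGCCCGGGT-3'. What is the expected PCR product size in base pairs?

Scanning the template, GCCTTTCCCG occurs at positions 42–51; this primer anneals to the bottom strand there with its 3' end pointing downstream.
Reverse complement of the reverse primer: ACCCGGGCCGTC. This occurs on the top strand at positions 68–79.
The product runs from position 42 to position 79, so its length is 79 − 42 + 1 = 38 bp.

38 bp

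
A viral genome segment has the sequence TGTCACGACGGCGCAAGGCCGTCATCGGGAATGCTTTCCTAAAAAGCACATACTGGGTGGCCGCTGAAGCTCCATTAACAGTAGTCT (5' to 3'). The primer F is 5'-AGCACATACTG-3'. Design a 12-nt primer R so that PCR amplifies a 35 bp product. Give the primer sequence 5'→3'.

The forward primer binds at positions 45–55, so a 35 bp product ends at position 45 + 35 − 1 = 79.
The reverse primer anneals to the top strand over positions 68–79, i.e. to AGCTCCATTAAC.
Its sequence written 5'→3' is the reverse complement: GTTAATGGAGCT.

5'-GTTAATGGAGCT-3'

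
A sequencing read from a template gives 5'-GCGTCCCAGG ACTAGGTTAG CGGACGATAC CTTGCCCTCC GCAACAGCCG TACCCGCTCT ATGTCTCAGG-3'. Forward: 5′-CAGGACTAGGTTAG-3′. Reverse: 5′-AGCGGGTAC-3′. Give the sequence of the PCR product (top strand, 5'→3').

5'-CAGGACTAGGTTAGCGGACGATACCTTGCCCTCCGCAACAGCCGTACCCGCT-3'

Forward primer CAGGACTAGGTTAG is found on the top strand at positions 7–20.
Taking the reverse complement of AGCGGGTAC gives GTACCCGCT, found at positions 50–58 on the template; the primer anneals here to the top strand with its 3' end pointing upstream.
The product is the template from position 7 through 58 (52 bp).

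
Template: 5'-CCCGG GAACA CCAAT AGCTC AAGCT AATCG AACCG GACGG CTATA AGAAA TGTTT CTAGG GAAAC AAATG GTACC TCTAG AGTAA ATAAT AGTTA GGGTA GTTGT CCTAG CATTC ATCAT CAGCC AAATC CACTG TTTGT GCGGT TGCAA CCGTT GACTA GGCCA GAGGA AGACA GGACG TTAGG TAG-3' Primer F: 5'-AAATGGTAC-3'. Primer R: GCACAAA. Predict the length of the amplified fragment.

The forward primer matches the template at positions 66–74.
The reverse primer's reverse complement is TTTGTGC, which matches the template at positions 136–142.
Product length = (reverse-primer end) − (forward-primer start) + 1 = 142 − 66 + 1 = 77 bp.

77 bp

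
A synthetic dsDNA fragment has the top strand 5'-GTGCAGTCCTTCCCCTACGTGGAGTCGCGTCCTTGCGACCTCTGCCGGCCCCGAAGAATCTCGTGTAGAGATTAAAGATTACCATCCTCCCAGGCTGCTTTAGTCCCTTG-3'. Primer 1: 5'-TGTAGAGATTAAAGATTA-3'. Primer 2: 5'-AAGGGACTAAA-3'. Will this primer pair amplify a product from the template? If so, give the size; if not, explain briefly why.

Yes — a 46 bp product.

Primer 1 (TGTAGAGATTAAAGATTA) matches the top strand at positions 64–81; it acts as a forward primer.
Primer 2's reverse complement is TTTAGTCCCTT, matching the top strand at positions 99–109; it acts as a reverse primer.
The 3' ends face each other across positions 64–109, giving a 46 bp product.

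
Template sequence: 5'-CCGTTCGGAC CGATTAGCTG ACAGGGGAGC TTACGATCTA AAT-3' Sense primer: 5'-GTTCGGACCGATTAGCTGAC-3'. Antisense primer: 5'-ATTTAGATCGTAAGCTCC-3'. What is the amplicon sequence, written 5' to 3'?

Forward primer GTTCGGACCGATTAGCTGAC is found on the top strand at positions 3–22.
The reverse primer's reverse complement is GGAGCTTACGATCTAAAT, which matches the template at positions 26–43.
The product is the template from position 3 through 43 (41 bp).

5'-GTTCGGACCGATTAGCTGACAGGGGAGCTTACGATCTAAAT-3'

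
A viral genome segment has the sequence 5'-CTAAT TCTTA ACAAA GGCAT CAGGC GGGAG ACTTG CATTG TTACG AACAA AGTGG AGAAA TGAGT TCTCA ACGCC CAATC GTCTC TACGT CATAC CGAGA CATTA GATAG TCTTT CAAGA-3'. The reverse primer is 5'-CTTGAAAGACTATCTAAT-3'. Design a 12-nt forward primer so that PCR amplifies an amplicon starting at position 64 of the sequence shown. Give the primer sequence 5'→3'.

The reverse primer's reverse complement ATTAGATAGTCTTTCAAG matches the template at positions 102–119; the product starts at position 64.
The forward primer is identical to the top strand over positions 64–75: GTTCTCAACGCC.

5'-GTTCTCAACGCC-3'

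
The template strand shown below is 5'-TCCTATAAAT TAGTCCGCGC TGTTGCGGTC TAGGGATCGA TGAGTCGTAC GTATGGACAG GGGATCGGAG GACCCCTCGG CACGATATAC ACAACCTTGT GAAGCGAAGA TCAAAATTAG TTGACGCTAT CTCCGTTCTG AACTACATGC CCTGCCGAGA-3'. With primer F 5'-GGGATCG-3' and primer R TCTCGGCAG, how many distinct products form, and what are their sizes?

The forward primer GGGATCG matches the top strand at positions 33–39, 61–67.
The reverse primer's reverse complement is CTGCCGAGA, matching at positions 152–160.
Each forward site pairs with the reverse site to give a product ending at position 160: sizes 128, 100 bp.

Two products: 128 bp, 100 bp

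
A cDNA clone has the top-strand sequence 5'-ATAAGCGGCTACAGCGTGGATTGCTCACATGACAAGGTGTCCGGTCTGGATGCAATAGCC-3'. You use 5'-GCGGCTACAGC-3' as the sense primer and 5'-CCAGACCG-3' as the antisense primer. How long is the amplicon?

Forward primer GCGGCTACAGC is found on the top strand at positions 5–15.
Taking the reverse complement of CCAGACCG gives CGGTCTGG, found at positions 42–49 on the template; the primer anneals here to the top strand with its 3' end pointing upstream.
Amplicon spans positions 5–49: 45 bp.

45 bp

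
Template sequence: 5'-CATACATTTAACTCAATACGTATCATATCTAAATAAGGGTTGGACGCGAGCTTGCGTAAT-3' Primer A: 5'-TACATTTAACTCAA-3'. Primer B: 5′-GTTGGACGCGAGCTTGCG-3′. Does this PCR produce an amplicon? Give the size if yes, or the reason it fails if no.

No product — both primers anneal to the same strand and extend in the same direction.

Primer A (TACATTTAACTCAA) matches the top strand at positions 3–16 (3' end points downstream).
Primer B (GTTGGACGCGAGCTTGCG) also matches the top strand directly, at positions 39–56 — its reverse complement CGCAAGCTCGCGTCCAAC is not present.
Both primers anneal to the bottom strand with 3' ends pointing the same way, so neither can prime synthesis back toward the other.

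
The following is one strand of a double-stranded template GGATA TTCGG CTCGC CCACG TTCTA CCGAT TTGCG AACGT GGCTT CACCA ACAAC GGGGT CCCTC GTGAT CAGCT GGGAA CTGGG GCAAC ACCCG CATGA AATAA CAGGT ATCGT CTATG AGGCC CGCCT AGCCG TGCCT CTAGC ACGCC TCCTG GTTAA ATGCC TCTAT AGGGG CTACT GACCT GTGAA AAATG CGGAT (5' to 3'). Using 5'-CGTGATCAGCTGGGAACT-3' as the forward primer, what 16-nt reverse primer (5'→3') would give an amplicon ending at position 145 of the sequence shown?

5'-GCTAGAGGCACGGCTA-3'

The forward primer binds at positions 65–82; the product's 3' end on the top strand is position 145.
The reverse primer anneals to the top strand over positions 130–145, i.e. to TAGCCGTGCCTCTAGC.
Its sequence written 5'→3' is the reverse complement: GCTAGAGGCACGGCTA.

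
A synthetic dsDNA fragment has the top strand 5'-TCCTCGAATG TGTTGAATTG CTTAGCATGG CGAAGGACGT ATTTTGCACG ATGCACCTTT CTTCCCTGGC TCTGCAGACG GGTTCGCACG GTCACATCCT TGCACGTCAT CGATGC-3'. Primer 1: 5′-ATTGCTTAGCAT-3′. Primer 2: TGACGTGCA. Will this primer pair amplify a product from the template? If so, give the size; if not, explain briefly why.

Yes — a 93 bp product.

Primer 1 (ATTGCTTAGCAT) matches the top strand at positions 17–28; it acts as a forward primer.
Primer 2's reverse complement is TGCACGTCA, matching the top strand at positions 101–109; it acts as a reverse primer.
The 3' ends face each other across positions 17–109, giving a 93 bp product.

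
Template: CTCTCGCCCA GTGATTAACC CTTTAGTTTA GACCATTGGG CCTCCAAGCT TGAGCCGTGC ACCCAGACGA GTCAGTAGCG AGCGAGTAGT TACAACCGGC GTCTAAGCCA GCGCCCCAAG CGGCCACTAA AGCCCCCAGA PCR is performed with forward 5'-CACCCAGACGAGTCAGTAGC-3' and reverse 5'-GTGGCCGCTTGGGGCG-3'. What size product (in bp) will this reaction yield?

68 bp

Forward primer CACCCAGACGAGTCAGTAGC is found on the top strand at positions 60–79.
Taking the reverse complement of GTGGCCGCTTGGGGCG gives CGCCCCAAGCGGCCAC, found at positions 112–127 on the template; the primer anneals here to the top strand with its 3' end pointing upstream.
Amplicon spans positions 60–127: 68 bp.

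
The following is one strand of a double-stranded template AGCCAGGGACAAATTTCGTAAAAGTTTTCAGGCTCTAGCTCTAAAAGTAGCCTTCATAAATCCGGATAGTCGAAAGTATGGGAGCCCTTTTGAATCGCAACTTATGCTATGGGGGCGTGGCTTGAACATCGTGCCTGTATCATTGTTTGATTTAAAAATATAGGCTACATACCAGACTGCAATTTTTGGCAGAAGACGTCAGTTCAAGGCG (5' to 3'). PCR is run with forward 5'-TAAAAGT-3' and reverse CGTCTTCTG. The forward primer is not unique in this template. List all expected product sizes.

180 bp, 157 bp

The forward primer TAAAAGT matches the top strand at positions 19–25, 42–48.
The reverse primer's reverse complement is CAGAAGACG, matching at positions 190–198.
Each forward site pairs with the reverse site to give a product ending at position 198: sizes 180, 157 bp.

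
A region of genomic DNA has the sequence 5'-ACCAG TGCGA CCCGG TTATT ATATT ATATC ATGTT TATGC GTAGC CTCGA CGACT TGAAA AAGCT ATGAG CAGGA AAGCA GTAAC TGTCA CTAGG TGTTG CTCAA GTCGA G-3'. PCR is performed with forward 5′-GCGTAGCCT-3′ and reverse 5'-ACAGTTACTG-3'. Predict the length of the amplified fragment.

50 bp

The forward primer matches the template at positions 39–47.
Taking the reverse complement of ACAGTTACTG gives CAGTAACTGT, found at positions 79–88 on the template; the primer anneals here to the top strand with its 3' end pointing upstream.
Product length = (reverse-primer end) − (forward-primer start) + 1 = 88 − 39 + 1 = 50 bp.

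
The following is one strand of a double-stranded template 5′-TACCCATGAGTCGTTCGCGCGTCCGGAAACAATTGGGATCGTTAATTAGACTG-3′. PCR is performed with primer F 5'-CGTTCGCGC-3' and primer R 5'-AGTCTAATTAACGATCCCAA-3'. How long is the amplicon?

Forward primer CGTTCGCGC is found on the top strand at positions 12–20.
Taking the reverse complement of AGTCTAATTAACGATCCCAA gives TTGGGATCGTTAATTAGACT, found at positions 33–52 on the template; the primer anneals here to the top strand with its 3' end pointing upstream.
The product runs from position 12 to position 52, so its length is 52 − 12 + 1 = 41 bp.

41 bp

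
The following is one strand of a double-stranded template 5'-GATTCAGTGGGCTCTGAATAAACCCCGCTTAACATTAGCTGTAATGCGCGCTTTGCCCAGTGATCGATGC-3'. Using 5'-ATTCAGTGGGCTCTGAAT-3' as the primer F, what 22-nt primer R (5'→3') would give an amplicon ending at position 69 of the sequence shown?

The forward primer binds at positions 2–19; the product's 3' end on the top strand is position 69.
The reverse primer anneals to the top strand over positions 48–69, i.e. to GCGCTTTGCCCAGTGATCGATG.
Its sequence written 5'→3' is the reverse complement: CATCGATCACTGGGCAAAGCGC.

5'-CATCGATCACTGGGCAAAGCGC-3'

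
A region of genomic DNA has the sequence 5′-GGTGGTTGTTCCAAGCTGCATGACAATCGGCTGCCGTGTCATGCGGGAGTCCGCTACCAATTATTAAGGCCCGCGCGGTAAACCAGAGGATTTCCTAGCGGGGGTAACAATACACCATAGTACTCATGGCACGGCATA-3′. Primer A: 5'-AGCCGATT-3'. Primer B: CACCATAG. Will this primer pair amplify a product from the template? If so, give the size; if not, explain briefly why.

No product — the primers' 3' ends point away from each other.

Primer A (AGCCGATT) has reverse complement AATCGGCT, which matches the top strand at positions 25–32; primer A anneals to the top strand there with its 3' end pointing upstream toward position 25.
Primer B (CACCATAG) matches the top strand directly at positions 113–120; it anneals to the bottom strand with its 3' end pointing downstream toward position 120.
The 3' ends diverge (primer A extends toward position 1, primer B toward position 138), so the primers never converge on a shared product.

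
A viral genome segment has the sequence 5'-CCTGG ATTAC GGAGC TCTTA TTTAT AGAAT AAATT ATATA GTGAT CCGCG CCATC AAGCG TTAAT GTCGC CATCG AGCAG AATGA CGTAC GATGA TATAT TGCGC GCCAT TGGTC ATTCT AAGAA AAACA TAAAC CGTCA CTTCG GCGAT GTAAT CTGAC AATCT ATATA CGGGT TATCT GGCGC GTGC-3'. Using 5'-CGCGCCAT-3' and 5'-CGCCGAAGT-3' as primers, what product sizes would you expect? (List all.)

102 bp, 46 bp

The forward primer CGCGCCAT matches the top strand at positions 47–54, 103–110.
The reverse primer's reverse complement is ACTTCGGCG, matching at positions 140–148.
Each forward site pairs with the reverse site to give a product ending at position 148: sizes 102, 46 bp.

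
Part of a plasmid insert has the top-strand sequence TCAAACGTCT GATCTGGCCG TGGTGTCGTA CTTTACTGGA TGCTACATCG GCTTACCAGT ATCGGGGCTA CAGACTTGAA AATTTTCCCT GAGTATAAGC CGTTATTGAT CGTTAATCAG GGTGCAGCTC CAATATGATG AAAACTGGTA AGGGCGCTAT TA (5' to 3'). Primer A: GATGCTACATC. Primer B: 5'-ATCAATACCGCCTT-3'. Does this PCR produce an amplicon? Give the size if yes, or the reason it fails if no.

No product — primer B has no binding site in the template.

Primer B (ATCAATACCGCCTT) does not match the top strand, and its reverse complement AAGGCGGTATTGAT does not match either.
With no annealing site for primer B, no amplification occurs.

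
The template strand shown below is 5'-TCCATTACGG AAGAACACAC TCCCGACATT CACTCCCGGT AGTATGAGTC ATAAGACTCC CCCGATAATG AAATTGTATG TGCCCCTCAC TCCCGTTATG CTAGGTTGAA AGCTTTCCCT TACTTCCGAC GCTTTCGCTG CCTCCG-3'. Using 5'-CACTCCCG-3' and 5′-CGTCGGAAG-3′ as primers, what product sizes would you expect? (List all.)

The forward primer CACTCCCG matches the top strand at positions 18–25, 31–38, 88–95.
The reverse primer's reverse complement is CTTCCGACG, matching at positions 123–131.
Each forward site pairs with the reverse site to give a product ending at position 131: sizes 114, 101, 44 bp.

114 bp, 101 bp, 44 bp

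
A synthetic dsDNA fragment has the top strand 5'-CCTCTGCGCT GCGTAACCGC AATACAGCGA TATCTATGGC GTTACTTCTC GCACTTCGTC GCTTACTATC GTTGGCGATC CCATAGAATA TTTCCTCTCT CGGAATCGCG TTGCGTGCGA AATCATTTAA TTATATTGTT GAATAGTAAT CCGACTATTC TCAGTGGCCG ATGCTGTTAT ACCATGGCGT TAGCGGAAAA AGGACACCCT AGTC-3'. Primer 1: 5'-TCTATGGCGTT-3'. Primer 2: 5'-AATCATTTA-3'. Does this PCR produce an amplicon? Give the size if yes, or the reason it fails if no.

No product — both primers anneal to the same strand and extend in the same direction.

Primer 1 (TCTATGGCGTT) matches the top strand at positions 33–43 (3' end points downstream).
Primer 2 (AATCATTTA) also matches the top strand directly, at positions 121–129 — its reverse complement TAAATGATT is not present.
Both primers anneal to the bottom strand with 3' ends pointing the same way, so neither can prime synthesis back toward the other.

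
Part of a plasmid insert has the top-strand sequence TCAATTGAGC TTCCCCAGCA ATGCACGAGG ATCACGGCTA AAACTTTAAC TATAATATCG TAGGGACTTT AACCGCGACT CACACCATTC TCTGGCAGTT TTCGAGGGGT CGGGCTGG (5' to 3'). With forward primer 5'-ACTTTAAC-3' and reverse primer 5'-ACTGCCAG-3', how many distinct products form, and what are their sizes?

The forward primer ACTTTAAC matches the top strand at positions 43–50, 66–73.
The reverse primer's reverse complement is CTGGCAGT, matching at positions 92–99.
Each forward site pairs with the reverse site to give a product ending at position 99: sizes 57, 34 bp.

Two products: 57 bp, 34 bp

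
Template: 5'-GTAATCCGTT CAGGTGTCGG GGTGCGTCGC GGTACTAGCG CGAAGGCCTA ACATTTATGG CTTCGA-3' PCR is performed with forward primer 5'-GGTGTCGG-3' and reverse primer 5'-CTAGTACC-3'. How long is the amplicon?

26 bp

The forward primer matches the template at positions 13–20.
Reverse complement of the reverse primer: GGTACTAG. This occurs on the top strand at positions 31–38.
The product runs from position 13 to position 38, so its length is 38 − 13 + 1 = 26 bp.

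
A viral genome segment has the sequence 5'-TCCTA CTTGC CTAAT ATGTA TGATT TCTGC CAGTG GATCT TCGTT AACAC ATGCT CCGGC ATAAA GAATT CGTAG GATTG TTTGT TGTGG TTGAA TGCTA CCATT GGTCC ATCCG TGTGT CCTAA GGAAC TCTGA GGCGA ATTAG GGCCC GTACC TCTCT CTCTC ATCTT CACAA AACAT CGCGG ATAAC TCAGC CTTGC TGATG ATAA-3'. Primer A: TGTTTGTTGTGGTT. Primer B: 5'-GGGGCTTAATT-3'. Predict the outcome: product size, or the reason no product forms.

Primer B (GGGGCTTAATT) does not match the top strand, and its reverse complement AATTAAGCCCC does not match either.
With no annealing site for primer B, no amplification occurs.

No product — primer B has no binding site in the template.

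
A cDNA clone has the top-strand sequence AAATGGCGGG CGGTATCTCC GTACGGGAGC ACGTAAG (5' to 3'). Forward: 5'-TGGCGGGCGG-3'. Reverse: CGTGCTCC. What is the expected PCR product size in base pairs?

30 bp

The forward primer matches the template at positions 4–13.
Taking the reverse complement of CGTGCTCC gives GGAGCACG, found at positions 26–33 on the template; the primer anneals here to the top strand with its 3' end pointing upstream.
Product length = (reverse-primer end) − (forward-primer start) + 1 = 33 − 4 + 1 = 30 bp.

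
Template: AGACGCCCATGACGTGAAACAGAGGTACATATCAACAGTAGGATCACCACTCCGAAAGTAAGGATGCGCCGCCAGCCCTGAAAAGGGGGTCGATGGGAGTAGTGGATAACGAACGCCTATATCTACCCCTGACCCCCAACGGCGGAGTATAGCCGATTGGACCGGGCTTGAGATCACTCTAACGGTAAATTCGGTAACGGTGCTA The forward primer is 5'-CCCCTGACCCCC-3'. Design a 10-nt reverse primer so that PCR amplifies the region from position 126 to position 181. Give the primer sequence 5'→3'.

The product's 3' end on the top strand is position 181.
The reverse primer anneals to the top strand over positions 172–181, i.e. to GATCACTCTA.
Its sequence written 5'→3' is the reverse complement: TAGAGTGATC.

5'-TAGAGTGATC-3'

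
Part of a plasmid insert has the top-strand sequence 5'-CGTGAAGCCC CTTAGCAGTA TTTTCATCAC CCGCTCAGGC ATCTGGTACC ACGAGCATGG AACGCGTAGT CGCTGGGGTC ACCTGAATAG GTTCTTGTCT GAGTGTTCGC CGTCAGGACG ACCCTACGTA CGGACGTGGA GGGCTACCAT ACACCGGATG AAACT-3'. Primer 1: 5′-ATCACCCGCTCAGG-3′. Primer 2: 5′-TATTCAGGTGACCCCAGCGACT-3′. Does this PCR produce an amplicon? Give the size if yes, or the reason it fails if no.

Primer 1 (ATCACCCGCTCAGG) matches the top strand at positions 26–39; it acts as a forward primer.
Primer 2's reverse complement is AGTCGCTGGGGTCACCTGAATA, matching the top strand at positions 68–89; it acts as a reverse primer.
The 3' ends face each other across positions 26–89, giving a 64 bp product.

Yes — a 64 bp product.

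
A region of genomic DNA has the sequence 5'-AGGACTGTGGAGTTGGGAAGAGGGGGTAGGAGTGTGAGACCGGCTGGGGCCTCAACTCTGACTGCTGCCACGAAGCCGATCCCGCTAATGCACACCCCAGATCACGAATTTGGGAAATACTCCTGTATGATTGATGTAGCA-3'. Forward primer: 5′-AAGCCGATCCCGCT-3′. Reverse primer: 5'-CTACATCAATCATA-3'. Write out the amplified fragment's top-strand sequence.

5'-AAGCCGATCCCGCTAATGCACACCCCAGATCACGAATTTGGGAAATACTCCTGTATGATTGATGTAG-3'

Forward primer AAGCCGATCCCGCT is found on the top strand at positions 73–86.
The reverse primer's reverse complement is TATGATTGATGTAG, which matches the template at positions 126–139.
The product is the template from position 73 through 139 (67 bp).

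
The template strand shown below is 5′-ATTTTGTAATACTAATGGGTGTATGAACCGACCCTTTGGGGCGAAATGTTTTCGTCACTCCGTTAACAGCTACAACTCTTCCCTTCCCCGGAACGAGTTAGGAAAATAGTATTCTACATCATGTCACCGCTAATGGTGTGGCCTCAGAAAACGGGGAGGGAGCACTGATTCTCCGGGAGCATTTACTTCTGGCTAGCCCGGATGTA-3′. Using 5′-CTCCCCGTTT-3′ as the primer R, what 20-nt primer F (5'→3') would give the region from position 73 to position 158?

The reverse primer's reverse complement AAACGGGGAG matches the template at positions 149–158; the product starts at position 73.
The forward primer is identical to the top strand over positions 73–92: CAACTCTTCCCTTCCCCGGA.

5'-CAACTCTTCCCTTCCCCGGA-3'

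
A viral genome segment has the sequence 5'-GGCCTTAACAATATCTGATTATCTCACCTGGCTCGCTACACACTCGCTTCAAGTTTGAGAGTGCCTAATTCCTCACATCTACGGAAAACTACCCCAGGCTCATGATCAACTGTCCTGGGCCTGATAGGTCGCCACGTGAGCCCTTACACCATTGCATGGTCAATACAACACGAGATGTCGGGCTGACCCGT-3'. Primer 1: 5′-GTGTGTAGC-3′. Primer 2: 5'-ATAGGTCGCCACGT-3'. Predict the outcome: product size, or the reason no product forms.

Primer 1 (GTGTGTAGC) has reverse complement GCTACACAC, which matches the top strand at positions 35–43; primer 1 anneals to the top strand there with its 3' end pointing upstream toward position 35.
Primer 2 (ATAGGTCGCCACGT) matches the top strand directly at positions 124–137; it anneals to the bottom strand with its 3' end pointing downstream toward position 137.
The 3' ends diverge (primer 1 extends toward position 1, primer 2 toward position 191), so the primers never converge on a shared product.

No product — the primers' 3' ends point away from each other.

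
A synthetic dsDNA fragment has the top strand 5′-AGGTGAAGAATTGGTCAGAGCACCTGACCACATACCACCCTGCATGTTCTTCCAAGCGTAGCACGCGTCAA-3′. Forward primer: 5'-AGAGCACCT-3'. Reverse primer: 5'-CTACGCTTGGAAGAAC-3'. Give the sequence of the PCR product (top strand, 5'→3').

Forward primer AGAGCACCT is found on the top strand at positions 17–25.
Taking the reverse complement of CTACGCTTGGAAGAAC gives GTTCTTCCAAGCGTAG, found at positions 46–61 on the template; the primer anneals here to the top strand with its 3' end pointing upstream.
The product is the template from position 17 through 61 (45 bp).

5'-AGAGCACCTGACCACATACCACCCTGCATGTTCTTCCAAGCGTAG-3'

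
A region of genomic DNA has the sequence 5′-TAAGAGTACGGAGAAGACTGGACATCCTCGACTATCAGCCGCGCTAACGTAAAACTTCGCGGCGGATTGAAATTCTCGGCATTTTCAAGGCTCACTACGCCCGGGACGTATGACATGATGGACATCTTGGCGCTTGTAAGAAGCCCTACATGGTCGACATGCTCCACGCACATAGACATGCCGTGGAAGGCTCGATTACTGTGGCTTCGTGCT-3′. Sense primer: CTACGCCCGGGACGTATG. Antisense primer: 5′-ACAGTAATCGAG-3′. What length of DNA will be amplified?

Scanning the template, CTACGCCCGGGACGTATG occurs at positions 95–112; this primer anneals to the bottom strand there with its 3' end pointing downstream.
Taking the reverse complement of ACAGTAATCGAG gives CTCGATTACTGT, found at positions 191–202 on the template; the primer anneals here to the top strand with its 3' end pointing upstream.
The product runs from position 95 to position 202, so its length is 202 − 95 + 1 = 108 bp.

108 bp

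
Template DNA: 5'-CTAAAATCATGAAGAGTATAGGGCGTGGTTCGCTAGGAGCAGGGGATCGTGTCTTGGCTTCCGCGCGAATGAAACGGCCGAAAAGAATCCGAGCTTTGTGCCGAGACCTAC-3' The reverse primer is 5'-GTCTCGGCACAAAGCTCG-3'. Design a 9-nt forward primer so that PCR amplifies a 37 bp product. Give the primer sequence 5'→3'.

The reverse primer's reverse complement CGAGCTTTGTGCCGAGAC matches the template at positions 90–107, so the product ends at position 107.
A 37 bp product then starts at position 107 − 37 + 1 = 71.
The forward primer is identical to the top strand there: GAAACGGCC.

5'-GAAACGGCC-3'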